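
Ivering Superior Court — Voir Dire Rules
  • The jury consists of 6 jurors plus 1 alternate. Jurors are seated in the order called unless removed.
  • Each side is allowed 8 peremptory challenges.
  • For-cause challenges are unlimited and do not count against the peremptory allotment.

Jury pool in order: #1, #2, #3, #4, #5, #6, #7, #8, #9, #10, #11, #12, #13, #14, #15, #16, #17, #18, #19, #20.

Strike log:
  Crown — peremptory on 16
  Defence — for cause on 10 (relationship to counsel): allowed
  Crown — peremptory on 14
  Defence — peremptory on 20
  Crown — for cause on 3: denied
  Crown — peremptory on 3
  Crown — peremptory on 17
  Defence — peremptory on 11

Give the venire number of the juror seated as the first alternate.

8

Removed: #3, #10, #11, #14, #16, #17, #20.
Seating in order: seats 1–6 → #1, #2, #4, #5, #6, #7; alternates → #8.
So alternate 1 is #8.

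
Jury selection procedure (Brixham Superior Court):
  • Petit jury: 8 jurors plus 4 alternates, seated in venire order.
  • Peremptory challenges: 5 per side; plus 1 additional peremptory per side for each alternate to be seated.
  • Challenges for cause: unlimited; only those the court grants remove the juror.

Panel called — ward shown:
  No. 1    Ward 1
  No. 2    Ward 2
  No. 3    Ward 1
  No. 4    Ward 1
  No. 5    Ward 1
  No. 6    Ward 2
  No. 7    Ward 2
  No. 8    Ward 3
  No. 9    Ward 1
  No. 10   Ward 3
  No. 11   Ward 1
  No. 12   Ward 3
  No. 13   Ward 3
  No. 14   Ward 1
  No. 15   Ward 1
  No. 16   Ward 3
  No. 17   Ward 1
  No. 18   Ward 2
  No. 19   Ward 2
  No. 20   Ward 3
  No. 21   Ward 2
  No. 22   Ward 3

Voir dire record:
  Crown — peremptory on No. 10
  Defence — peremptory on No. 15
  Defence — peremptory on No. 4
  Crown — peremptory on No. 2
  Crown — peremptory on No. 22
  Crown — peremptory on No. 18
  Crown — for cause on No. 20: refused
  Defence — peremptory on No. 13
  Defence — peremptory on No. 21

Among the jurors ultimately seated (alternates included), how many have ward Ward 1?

Removed: #2, #4, #10, #13, #15, #18, #21, #22.
Seated (12 incl. alternates): #1, #3, #5, #6, #7, #8, #9, #11, #12, #14, #16, #17.
Of those, in Ward 1: #1, #3, #5, #9, #11, #14, #17 → 7.

7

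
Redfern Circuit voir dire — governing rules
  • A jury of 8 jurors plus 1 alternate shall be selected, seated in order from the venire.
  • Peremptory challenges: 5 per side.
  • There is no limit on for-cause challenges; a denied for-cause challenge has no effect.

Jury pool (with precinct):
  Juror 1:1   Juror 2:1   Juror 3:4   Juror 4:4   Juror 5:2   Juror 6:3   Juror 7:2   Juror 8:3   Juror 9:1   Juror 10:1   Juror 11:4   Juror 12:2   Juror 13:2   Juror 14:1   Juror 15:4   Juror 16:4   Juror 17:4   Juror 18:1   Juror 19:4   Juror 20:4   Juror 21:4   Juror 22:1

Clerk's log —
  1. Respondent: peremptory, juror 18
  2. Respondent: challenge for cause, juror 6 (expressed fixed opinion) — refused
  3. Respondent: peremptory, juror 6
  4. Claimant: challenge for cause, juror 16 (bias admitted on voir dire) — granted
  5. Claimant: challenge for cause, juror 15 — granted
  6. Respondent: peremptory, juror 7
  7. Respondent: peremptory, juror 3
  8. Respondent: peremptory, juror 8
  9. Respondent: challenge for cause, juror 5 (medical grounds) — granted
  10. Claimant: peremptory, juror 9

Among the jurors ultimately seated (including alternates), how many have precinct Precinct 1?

4

Removed: #3, #5, #6, #7, #8, #9, #15, #16, #18.
Seated (9 incl. alternates): #1, #2, #4, #10, #11, #12, #13, #14, #17.
Of those, in Precinct 1: #1, #2, #10, #14 → 4.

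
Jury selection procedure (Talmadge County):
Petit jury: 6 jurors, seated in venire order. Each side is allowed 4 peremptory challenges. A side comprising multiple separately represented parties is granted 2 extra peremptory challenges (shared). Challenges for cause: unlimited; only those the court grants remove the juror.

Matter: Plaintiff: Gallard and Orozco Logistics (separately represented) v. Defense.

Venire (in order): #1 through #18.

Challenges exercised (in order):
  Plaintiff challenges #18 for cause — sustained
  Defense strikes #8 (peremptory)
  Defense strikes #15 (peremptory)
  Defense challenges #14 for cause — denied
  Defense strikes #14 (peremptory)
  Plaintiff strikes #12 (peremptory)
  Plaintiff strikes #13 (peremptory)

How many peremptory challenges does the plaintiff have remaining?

4

Plaintiff allotment: 4 base + 2 multi-party = 6.
Plaintiff peremptories used: #12, #13 — 2 (the for-cause on #18 doesn't count).
Remaining: 6 − 2 = 4.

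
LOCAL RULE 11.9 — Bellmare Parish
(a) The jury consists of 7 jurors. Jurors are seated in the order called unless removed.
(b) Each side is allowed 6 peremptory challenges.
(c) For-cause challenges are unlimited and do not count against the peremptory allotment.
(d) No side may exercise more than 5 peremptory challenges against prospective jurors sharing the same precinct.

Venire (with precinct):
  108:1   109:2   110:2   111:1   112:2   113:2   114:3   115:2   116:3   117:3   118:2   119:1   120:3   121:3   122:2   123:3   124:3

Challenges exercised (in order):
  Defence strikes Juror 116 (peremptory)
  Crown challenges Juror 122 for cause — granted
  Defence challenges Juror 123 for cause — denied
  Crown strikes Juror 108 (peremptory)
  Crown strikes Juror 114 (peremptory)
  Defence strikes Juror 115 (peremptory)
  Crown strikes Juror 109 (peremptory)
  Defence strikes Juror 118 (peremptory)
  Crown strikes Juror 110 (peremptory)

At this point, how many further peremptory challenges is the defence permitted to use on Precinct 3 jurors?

3

Defence peremptories so far: #116, #115, #118 — 3 of 6 used, 3 left overall.
Against Precinct 3: #116 — 1 used; per-precinct cap 5 leaves 4.
Binding limit: min(3, 4) = 3.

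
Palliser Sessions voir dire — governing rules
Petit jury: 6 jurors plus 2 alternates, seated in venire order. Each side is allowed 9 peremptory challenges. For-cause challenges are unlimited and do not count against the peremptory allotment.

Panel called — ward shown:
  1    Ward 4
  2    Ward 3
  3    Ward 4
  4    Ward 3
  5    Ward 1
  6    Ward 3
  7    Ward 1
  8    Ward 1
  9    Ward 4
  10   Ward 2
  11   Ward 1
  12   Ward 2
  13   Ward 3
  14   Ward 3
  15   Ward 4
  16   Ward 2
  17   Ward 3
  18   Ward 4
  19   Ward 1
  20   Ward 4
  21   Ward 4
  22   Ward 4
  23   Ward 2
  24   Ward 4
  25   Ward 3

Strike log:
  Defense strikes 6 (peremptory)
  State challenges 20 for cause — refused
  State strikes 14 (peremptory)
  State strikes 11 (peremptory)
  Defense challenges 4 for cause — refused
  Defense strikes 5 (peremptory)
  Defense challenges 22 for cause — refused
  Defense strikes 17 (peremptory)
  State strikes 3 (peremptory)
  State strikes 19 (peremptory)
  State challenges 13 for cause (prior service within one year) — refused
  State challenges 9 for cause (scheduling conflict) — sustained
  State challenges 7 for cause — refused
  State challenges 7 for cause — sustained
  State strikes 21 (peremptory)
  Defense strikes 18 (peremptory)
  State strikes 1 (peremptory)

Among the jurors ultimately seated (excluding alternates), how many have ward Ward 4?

0

Removed: #1, #3, #5, #6, #7, #9, #11, #14, #17, #18, #19, #21.
Seated jurors 1–6: #2, #4, #8, #10, #12, #13 (alternates #15, #16 not counted).
None of those are in Ward 4 → 0.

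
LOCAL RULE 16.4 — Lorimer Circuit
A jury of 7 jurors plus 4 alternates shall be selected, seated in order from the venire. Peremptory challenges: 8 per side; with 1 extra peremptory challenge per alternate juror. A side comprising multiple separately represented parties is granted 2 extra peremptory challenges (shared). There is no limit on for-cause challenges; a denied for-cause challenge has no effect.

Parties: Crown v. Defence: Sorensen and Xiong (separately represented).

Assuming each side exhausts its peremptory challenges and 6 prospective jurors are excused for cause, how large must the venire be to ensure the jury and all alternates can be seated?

43

Seats to fill: 7 + 4 alternates = 11.
Peremptories — Crown: 8 + 1×4 = 12; Defence: 8 + 1×4 + 2 = 14; total 26.
For-cause removals: 6.
Minimum venire: 11 + 26 + 6 = 43.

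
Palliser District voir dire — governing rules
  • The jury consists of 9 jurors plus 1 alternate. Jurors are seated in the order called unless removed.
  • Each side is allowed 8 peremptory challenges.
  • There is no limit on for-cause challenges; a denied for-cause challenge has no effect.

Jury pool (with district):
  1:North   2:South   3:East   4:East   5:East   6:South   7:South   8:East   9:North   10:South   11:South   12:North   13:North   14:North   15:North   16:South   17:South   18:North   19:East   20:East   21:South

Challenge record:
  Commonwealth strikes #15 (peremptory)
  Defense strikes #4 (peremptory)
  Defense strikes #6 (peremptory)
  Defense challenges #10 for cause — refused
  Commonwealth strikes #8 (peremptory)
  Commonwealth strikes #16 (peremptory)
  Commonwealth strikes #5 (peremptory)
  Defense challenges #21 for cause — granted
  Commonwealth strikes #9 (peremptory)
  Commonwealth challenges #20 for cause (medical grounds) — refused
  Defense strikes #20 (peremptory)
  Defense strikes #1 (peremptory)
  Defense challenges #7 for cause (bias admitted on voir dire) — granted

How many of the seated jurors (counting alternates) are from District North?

4

Removed: #1, #4, #5, #6, #7, #8, #9, #15, #16, #20, #21.
Seated (10 incl. alternates): #2, #3, #10, #11, #12, #13, #14, #17, #18, #19.
Of those, in District North: #12, #13, #14, #18 → 4.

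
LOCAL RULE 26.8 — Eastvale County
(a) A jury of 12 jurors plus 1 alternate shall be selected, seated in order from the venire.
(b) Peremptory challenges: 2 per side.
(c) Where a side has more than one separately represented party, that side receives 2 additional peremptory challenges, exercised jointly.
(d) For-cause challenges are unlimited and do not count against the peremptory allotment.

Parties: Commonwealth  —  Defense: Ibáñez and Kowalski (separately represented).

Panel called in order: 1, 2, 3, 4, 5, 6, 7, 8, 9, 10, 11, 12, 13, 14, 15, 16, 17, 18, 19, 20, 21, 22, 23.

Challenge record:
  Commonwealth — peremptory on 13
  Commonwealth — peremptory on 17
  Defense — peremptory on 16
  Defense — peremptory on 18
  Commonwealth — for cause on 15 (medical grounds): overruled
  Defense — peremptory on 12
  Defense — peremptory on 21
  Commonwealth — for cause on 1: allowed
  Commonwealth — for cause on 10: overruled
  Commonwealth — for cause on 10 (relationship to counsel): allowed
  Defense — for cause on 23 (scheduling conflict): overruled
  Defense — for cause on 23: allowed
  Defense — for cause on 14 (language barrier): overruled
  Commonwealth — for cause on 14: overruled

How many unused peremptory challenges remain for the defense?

0

Defense allotment: 2 base + 2 multi-party = 4.
Defense peremptories used: #16, #18, #12, #21 — 4 (for-cause on #23, #23, #14 don't count).
Remaining: 4 − 4 = 0.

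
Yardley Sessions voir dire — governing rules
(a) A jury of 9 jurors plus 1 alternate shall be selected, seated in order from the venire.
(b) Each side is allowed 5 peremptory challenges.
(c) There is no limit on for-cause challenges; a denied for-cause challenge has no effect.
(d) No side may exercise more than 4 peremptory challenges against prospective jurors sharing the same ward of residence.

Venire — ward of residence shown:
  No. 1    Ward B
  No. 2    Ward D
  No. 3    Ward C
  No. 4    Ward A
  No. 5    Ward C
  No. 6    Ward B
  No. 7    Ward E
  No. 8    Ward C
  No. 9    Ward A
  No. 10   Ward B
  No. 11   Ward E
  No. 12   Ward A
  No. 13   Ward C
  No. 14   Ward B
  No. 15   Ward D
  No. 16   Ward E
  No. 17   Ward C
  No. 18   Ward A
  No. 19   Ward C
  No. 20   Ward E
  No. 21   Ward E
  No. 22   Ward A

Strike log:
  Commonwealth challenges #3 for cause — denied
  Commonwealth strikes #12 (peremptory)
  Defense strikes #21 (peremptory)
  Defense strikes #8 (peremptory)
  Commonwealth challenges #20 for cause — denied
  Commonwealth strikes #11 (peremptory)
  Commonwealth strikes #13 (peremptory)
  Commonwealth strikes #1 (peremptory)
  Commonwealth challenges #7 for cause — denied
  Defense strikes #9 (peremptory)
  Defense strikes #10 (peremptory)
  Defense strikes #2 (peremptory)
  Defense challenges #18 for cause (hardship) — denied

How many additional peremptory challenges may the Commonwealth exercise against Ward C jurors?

Commonwealth peremptories so far: #12, #11, #13, #1 — 4 of 5 used, 1 left overall.
Against Ward C: #13 — 1 used; per-ward cap 4 leaves 3.
Binding limit: min(1, 3) = 1.

1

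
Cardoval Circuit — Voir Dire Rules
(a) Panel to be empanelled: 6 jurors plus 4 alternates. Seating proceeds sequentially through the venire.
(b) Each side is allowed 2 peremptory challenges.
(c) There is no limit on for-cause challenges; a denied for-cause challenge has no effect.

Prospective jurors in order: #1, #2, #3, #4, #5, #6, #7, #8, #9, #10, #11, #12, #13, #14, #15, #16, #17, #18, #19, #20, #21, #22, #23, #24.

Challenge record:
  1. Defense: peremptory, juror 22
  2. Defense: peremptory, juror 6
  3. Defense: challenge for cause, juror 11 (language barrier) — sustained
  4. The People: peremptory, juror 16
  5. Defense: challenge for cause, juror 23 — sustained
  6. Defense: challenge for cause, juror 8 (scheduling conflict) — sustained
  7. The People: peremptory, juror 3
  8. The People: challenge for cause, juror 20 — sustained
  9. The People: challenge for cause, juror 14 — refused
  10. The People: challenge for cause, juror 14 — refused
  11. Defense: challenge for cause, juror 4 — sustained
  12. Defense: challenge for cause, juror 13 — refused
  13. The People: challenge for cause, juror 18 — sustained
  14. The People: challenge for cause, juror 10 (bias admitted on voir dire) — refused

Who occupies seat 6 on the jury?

10

Removed: #3, #4, #6, #8, #11, #16, #18, #20, #22, #23. (#10, #13, #14 stay — for-cause denied.)
Seating in order: seats 1–6 → #1, #2, #5, #7, #9, #10; alternates → #12, #13, #14, #15.
So seat 6 is #10.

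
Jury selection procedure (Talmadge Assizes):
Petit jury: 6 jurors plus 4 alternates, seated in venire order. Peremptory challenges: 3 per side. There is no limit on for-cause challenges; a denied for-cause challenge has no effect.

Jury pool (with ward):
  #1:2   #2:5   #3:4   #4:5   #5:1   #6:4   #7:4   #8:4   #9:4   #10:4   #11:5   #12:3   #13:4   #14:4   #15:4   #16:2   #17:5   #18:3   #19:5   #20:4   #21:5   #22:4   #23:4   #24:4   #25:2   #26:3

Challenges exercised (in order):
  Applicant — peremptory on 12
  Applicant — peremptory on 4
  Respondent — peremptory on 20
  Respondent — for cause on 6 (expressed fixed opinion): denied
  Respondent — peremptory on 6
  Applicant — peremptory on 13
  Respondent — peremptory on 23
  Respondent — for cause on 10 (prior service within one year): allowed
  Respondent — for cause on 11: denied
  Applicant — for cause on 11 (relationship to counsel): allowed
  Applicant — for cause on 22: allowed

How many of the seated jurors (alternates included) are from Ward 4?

Removed: #4, #6, #10, #11, #12, #13, #20, #22, #23.
Seated (10 incl. alternates): #1, #2, #3, #5, #7, #8, #9, #14, #15, #16.
Of those, in Ward 4: #3, #7, #8, #9, #14, #15 → 6.

6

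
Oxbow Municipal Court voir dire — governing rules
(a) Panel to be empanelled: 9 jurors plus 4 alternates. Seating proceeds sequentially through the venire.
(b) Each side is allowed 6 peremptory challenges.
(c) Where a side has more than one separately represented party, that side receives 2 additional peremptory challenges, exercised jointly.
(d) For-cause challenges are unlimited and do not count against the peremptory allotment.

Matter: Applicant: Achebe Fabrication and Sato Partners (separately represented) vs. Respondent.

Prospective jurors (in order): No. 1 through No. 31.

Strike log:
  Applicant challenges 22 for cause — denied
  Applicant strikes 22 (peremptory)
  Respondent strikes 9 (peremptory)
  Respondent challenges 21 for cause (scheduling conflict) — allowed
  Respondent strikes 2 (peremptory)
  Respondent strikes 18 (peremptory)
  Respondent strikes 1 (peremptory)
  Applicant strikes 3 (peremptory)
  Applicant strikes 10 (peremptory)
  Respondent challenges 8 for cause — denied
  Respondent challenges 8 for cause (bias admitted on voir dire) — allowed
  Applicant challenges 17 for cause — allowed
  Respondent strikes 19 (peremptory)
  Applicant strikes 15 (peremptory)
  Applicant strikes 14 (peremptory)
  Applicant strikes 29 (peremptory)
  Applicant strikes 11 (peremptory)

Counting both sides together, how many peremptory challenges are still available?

Applicant allotment: 6 base + 2 multi-party = 8. Respondent allotment: 6.
Applicant peremptories used: #22, #3, #10, #15, #14, #29, #11 — 7 (for-cause on #22, #17 don't count).
Respondent peremptories used: #9, #2, #18, #1, #19 — 5 (for-cause on #21, #8, #8 don't count).
Remaining: (8 − 7) + (6 − 5) = 2.

2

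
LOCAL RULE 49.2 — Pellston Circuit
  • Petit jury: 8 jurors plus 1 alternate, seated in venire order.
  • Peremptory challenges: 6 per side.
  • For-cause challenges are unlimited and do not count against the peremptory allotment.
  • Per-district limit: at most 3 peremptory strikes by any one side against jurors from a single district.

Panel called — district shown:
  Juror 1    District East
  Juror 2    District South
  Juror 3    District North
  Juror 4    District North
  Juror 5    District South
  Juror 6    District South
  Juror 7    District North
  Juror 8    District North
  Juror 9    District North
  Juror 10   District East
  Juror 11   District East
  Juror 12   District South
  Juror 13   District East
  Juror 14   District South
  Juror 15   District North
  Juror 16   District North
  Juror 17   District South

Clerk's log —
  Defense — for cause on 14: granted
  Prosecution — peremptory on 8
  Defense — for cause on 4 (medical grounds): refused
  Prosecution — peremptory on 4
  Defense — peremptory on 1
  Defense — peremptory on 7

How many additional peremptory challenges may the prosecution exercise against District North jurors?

1

Prosecution peremptories so far: #8, #4 — 2 of 6 used, 4 left overall.
Against District North: #8, #4 — 2 used; per-district cap 3 leaves 1.
Binding limit: min(4, 1) = 1.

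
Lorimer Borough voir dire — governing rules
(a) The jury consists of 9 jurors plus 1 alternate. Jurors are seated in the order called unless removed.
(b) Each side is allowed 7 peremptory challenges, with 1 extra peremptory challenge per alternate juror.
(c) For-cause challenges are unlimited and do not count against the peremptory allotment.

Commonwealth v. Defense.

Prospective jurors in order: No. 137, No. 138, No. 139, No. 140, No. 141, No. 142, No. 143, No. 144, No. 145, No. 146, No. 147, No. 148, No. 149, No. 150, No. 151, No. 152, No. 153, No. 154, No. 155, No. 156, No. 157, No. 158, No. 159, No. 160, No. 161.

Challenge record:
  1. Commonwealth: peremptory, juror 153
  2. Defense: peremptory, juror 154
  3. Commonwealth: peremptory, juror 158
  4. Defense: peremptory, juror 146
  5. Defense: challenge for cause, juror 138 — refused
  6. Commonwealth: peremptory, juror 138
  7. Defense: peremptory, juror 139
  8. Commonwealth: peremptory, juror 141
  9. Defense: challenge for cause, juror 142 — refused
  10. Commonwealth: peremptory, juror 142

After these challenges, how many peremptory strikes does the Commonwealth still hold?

3

Commonwealth allotment: 7 base + 1 × 1 alternate = 8.
Commonwealth peremptories used: #153, #158, #138, #141, #142 — 5.
Remaining: 8 − 5 = 3.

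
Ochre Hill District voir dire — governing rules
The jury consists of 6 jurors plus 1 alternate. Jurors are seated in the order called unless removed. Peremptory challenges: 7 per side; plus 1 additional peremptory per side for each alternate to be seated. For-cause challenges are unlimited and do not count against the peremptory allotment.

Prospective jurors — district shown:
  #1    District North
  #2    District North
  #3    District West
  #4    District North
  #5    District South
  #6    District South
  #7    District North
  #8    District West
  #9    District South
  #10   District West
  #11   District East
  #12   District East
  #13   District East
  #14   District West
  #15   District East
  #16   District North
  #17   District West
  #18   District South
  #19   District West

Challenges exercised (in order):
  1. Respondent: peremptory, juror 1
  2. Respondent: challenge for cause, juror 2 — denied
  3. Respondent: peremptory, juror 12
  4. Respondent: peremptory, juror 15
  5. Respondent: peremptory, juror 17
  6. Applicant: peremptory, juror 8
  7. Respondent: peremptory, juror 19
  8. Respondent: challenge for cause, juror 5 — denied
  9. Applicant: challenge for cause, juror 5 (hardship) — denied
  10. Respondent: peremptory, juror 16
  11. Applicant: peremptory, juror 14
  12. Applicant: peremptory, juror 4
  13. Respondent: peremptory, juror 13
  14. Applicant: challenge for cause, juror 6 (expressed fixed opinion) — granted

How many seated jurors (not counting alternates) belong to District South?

Removed: #1, #4, #6, #8, #12, #13, #14, #15, #16, #17, #19.
Seated jurors 1–6: #2, #3, #5, #7, #9, #10 (alternates #11 not counted).
Of those, in District South: #5, #9 → 2.

2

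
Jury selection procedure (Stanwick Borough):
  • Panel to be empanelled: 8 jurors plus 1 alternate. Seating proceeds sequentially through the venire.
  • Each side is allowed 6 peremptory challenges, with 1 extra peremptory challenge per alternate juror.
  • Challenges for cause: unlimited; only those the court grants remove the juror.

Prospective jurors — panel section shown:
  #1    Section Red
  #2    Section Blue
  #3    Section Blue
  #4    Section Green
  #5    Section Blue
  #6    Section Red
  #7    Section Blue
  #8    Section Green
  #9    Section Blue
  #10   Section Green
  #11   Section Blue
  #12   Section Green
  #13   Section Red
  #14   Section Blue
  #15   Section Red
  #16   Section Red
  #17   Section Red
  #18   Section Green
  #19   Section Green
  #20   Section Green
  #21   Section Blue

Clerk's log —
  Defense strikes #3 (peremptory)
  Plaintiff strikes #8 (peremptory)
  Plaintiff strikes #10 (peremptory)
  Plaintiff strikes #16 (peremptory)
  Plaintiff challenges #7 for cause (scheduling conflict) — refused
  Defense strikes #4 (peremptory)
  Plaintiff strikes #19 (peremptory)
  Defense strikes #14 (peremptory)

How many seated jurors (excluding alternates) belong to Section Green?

1

Removed: #3, #4, #8, #10, #14, #16, #19.
Seated jurors 1–8: #1, #2, #5, #6, #7, #9, #11, #12 (alternates #13 not counted).
Of those, in Section Green: #12 → 1.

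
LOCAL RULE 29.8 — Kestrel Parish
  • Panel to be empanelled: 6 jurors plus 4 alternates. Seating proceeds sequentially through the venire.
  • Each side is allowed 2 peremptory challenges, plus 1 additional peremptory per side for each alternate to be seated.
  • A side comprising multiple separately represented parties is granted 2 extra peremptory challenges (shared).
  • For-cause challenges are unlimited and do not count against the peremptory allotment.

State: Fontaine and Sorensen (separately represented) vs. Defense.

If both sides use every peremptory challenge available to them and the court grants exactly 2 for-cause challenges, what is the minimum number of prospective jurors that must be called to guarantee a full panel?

Seats to fill: 6 + 4 alternates = 10.
Peremptories — State: 2 + 1×4 + 2 = 8; Defense: 2 + 1×4 = 6; total 14.
For-cause removals: 2.
Minimum venire: 10 + 14 + 2 = 26.

26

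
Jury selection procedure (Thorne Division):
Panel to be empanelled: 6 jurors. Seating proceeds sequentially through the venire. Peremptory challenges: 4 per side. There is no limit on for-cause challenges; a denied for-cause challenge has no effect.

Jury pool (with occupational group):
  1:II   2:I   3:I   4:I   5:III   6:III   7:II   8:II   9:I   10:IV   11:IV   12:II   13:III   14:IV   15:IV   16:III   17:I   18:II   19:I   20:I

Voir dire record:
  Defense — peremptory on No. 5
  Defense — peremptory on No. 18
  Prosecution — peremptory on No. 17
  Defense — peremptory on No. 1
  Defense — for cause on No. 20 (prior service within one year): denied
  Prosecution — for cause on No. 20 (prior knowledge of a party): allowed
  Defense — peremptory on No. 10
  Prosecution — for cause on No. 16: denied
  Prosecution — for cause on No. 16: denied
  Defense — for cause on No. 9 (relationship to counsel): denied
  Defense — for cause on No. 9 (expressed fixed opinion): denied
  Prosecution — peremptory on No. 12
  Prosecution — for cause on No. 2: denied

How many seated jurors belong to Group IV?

Removed: #1, #5, #10, #12, #17, #18, #20.
Seated jurors 1–6: #2, #3, #4, #6, #7, #8.
None of those are in Group IV → 0.

0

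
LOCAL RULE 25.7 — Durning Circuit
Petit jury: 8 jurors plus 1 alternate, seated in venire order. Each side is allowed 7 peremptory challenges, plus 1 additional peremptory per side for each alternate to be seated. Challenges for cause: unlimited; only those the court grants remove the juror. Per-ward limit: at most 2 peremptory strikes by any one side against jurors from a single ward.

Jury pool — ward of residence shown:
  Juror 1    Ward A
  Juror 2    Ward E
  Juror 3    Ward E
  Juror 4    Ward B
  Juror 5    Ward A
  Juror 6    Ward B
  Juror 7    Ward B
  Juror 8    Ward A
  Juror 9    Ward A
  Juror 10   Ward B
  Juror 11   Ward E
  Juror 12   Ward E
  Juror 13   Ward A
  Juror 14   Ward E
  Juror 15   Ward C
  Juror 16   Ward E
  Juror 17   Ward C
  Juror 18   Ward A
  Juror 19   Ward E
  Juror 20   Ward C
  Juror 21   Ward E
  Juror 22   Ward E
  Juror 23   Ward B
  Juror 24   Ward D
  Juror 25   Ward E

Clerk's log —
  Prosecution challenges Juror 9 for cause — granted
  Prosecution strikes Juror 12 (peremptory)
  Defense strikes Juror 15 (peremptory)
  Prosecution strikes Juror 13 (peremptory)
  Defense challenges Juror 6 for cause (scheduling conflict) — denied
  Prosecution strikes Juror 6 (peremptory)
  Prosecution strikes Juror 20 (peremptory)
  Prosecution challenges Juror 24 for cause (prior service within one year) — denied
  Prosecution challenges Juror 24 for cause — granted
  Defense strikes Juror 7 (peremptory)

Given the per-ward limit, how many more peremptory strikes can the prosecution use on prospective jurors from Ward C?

1

Prosecution peremptories so far: #12, #13, #6, #20 — 4 of 8 used, 4 left overall.
Against Ward C: #20 — 1 used; per-ward cap 2 leaves 1.
Binding limit: min(4, 1) = 1.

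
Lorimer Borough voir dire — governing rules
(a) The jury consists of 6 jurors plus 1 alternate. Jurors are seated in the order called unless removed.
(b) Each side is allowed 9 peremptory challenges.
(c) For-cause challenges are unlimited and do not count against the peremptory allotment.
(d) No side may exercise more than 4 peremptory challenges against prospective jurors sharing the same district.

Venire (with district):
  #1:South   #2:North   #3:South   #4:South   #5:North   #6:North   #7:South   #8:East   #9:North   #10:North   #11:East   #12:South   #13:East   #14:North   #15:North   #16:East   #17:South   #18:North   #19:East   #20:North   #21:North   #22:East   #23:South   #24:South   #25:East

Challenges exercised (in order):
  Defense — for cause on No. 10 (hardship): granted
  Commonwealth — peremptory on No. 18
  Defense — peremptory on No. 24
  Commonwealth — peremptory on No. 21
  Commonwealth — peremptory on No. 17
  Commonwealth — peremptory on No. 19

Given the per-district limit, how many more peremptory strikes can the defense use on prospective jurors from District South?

3

Defense peremptories so far: #24 — 1 of 9 used, 8 left overall.
Against District South: #24 — 1 used; per-district cap 4 leaves 3.
Binding limit: min(8, 3) = 3.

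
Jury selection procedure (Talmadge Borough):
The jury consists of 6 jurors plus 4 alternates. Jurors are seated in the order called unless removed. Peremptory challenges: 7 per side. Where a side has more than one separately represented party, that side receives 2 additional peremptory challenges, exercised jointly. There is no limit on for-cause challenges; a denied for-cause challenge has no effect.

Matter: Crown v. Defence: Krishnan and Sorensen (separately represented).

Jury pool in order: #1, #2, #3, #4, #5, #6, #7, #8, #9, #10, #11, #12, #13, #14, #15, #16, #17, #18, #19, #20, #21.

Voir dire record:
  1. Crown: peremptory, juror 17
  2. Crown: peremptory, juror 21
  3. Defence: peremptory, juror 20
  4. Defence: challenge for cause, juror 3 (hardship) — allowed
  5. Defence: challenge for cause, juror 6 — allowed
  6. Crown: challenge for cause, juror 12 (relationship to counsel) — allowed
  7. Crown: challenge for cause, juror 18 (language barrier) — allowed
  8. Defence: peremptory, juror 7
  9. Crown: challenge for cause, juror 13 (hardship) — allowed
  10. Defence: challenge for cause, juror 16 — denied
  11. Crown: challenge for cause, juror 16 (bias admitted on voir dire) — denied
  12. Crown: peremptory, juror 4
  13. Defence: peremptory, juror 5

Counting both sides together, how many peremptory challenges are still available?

10

Crown allotment: 7. Defence allotment: 7 base + 2 multi-party = 9.
Crown peremptories used: #17, #21, #4 — 3 (for-cause on #12, #18, #13, #16 don't count).
Defence peremptories used: #20, #7, #5 — 3 (for-cause on #3, #6, #16 don't count).
Remaining: (7 − 3) + (9 − 3) = 10.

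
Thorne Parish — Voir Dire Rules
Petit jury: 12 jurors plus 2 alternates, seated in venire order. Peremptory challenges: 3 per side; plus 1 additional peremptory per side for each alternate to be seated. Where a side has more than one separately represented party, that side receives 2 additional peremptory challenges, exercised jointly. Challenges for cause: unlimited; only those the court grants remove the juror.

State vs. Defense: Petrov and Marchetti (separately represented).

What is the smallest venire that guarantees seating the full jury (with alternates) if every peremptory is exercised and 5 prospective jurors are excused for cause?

Seats to fill: 12 + 2 alternates = 14.
Peremptories — State: 3 + 1×2 = 5; Defense: 3 + 1×2 + 2 = 7; total 12.
For-cause removals: 5.
Minimum venire: 14 + 12 + 5 = 31.

31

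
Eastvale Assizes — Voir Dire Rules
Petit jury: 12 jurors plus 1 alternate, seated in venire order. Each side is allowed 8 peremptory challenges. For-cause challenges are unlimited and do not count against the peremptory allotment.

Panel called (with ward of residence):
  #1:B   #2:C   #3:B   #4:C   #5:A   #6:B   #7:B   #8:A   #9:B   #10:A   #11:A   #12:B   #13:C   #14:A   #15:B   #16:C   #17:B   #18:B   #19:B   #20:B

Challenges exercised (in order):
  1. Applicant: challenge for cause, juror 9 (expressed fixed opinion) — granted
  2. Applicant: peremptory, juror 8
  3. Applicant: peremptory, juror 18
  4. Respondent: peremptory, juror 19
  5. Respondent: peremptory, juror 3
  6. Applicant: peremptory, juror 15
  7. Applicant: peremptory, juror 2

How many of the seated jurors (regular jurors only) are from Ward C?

3

Removed: #2, #3, #8, #9, #15, #18, #19.
Seated jurors 1–12: #1, #4, #5, #6, #7, #10, #11, #12, #13, #14, #16, #17 (alternates #20 not counted).
Of those, in Ward C: #4, #13, #16 → 3.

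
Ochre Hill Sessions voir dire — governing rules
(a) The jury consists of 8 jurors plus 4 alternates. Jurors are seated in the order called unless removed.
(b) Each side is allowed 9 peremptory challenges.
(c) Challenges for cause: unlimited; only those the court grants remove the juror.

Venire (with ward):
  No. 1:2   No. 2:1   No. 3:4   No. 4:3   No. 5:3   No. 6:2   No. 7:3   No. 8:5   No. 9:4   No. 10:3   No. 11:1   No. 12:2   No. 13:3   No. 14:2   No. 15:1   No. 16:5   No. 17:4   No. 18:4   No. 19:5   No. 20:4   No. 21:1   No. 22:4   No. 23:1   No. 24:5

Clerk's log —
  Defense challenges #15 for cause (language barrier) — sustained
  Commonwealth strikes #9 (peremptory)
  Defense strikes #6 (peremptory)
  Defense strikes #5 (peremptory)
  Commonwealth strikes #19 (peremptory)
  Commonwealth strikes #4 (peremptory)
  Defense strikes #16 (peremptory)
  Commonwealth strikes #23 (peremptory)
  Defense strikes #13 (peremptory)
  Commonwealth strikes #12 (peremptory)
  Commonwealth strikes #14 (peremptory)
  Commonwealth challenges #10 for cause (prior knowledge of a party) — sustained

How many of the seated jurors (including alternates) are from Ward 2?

1

Removed: #4, #5, #6, #9, #10, #12, #13, #14, #15, #16, #19, #23.
Seated (12 incl. alternates): #1, #2, #3, #7, #8, #11, #17, #18, #20, #21, #22, #24.
Of those, in Ward 2: #1 → 1.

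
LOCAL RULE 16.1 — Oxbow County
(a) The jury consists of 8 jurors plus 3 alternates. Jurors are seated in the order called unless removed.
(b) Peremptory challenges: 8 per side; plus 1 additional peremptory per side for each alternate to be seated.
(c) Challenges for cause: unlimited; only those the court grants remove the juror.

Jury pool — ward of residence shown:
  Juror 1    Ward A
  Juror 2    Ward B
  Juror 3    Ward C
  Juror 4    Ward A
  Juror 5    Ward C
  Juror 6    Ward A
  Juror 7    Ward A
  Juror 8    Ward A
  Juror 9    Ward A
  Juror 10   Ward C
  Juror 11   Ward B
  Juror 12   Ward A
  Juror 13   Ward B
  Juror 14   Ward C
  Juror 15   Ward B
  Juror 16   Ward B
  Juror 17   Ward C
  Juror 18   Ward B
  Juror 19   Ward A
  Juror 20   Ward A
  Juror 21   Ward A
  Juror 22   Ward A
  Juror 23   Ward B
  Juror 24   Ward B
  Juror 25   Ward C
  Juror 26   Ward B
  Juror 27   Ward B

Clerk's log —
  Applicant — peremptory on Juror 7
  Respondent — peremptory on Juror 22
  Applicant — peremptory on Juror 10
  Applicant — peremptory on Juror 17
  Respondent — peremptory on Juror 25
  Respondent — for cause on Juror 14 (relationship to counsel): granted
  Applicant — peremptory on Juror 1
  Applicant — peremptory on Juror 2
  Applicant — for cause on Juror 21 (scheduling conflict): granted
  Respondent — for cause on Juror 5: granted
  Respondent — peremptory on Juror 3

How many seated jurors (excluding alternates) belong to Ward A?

5

Removed: #1, #2, #3, #5, #7, #10, #14, #17, #21, #22, #25.
Seated jurors 1–8: #4, #6, #8, #9, #11, #12, #13, #15 (alternates #16, #18, #19 not counted).
Of those, in Ward A: #4, #6, #8, #9, #12 → 5.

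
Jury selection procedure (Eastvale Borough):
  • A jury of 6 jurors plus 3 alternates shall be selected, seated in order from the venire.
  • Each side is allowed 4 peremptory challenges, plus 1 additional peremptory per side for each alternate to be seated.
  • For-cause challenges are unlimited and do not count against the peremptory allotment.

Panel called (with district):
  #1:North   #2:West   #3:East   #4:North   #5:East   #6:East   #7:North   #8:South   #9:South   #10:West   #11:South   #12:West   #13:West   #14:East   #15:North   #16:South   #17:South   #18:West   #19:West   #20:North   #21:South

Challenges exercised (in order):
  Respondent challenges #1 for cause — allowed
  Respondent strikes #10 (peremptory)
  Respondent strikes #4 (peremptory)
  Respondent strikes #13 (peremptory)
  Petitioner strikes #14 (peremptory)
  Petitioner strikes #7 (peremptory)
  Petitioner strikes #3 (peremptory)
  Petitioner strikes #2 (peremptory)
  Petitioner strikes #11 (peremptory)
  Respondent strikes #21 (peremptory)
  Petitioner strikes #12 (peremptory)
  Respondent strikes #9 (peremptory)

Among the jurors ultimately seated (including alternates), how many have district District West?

2

Removed: #1, #2, #3, #4, #7, #9, #10, #11, #12, #13, #14, #21.
Seated (9 incl. alternates): #5, #6, #8, #15, #16, #17, #18, #19, #20.
Of those, in District West: #18, #19 → 2.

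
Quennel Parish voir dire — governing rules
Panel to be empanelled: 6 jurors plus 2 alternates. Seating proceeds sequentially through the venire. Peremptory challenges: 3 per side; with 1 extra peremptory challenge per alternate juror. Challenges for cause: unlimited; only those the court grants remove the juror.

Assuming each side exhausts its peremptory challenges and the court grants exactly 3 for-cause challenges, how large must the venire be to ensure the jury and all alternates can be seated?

21

Seats to fill: 6 + 2 alternates = 8.
Peremptories: 3 + 1×2 = 5 per side × 2 sides = 10.
For-cause removals: 3.
Minimum venire: 8 + 10 + 3 = 21.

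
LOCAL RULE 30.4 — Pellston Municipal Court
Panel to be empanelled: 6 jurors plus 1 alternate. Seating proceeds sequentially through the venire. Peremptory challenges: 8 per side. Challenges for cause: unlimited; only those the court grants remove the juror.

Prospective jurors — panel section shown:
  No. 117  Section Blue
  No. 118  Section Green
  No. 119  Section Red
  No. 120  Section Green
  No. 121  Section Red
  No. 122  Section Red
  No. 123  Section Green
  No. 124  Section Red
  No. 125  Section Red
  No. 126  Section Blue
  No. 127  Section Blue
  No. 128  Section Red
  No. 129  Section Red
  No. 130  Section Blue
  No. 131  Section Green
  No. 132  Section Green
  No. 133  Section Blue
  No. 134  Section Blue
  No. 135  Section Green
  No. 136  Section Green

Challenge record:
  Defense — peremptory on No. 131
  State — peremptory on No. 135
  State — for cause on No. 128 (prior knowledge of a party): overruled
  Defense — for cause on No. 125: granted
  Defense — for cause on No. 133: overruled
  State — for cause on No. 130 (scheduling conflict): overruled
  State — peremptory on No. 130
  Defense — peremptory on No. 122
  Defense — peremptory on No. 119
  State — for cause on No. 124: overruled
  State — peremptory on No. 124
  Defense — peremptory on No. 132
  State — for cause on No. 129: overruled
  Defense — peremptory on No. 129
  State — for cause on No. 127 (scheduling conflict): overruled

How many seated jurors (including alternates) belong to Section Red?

Removed: #119, #122, #124, #125, #129, #130, #131, #132, #135.
Seated (7 incl. alternates): #117, #118, #120, #121, #123, #126, #127.
Of those, in Section Red: #121 → 1.

1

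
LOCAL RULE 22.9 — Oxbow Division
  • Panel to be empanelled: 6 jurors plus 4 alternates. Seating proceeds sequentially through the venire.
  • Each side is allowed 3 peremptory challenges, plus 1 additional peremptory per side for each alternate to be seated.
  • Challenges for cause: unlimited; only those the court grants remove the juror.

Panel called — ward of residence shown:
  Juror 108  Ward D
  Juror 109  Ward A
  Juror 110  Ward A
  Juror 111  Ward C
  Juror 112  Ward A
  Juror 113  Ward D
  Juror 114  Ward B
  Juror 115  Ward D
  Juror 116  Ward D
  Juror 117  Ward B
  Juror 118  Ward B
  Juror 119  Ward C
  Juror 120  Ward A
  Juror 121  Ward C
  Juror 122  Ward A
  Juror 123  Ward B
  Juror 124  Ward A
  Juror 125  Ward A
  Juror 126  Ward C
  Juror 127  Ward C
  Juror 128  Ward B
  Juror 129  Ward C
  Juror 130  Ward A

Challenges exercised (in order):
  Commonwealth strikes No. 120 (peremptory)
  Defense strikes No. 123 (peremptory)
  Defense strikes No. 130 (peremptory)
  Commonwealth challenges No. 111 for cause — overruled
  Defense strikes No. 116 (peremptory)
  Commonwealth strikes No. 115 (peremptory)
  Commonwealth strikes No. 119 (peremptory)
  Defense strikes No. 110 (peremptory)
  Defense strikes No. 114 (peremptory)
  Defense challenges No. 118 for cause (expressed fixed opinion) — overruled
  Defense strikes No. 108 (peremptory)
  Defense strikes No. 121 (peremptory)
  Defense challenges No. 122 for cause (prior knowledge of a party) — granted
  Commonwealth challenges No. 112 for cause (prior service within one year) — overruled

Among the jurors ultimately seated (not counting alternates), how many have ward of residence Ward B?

2

Removed: #108, #110, #114, #115, #116, #119, #120, #121, #122, #123, #130.
Seated jurors 1–6: #109, #111, #112, #113, #117, #118 (alternates #124, #125, #126, #127 not counted).
Of those, in Ward B: #117, #118 → 2.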